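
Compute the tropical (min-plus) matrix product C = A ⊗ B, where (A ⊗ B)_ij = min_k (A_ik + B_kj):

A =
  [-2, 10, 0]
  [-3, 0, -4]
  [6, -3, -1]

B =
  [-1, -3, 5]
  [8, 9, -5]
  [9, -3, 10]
A ⊗ B =
  [-3, -5, 3]
  [-4, -7, -5]
  [5, -4, -8]

Apply the min-plus product entry-by-entry:
  C[0][0] = min over k of (A[0][0] + B[0][0] = -2 + -1 = -3, A[0][1] + B[1][0] = 10 + 8 = 18, A[0][2] + B[2][0] = 0 + 9 = 9) = -3 (attained at k = 0)
  C[0][1] = min over k of (A[0][0] + B[0][1] = -2 + -3 = -5, A[0][1] + B[1][1] = 10 + 9 = 19, A[0][2] + B[2][1] = 0 + -3 = -3) = -5 (attained at k = 0)
  C[0][2] = min over k of (A[0][0] + B[0][2] = -2 + 5 = 3, A[0][1] + B[1][2] = 10 + -5 = 5, A[0][2] + B[2][2] = 0 + 10 = 10) = 3 (attained at k = 0)
  C[1][0] = min over k of (A[1][0] + B[0][0] = -3 + -1 = -4, A[1][1] + B[1][0] = 0 + 8 = 8, A[1][2] + B[2][0] = -4 + 9 = 5) = -4 (attained at k = 0)
  C[1][1] = min over k of (A[1][0] + B[0][1] = -3 + -3 = -6, A[1][1] + B[1][1] = 0 + 9 = 9, A[1][2] + B[2][1] = -4 + -3 = -7) = -7 (attained at k = 2)
  C[1][2] = min over k of (A[1][0] + B[0][2] = -3 + 5 = 2, A[1][1] + B[1][2] = 0 + -5 = -5, A[1][2] + B[2][2] = -4 + 10 = 6) = -5 (attained at k = 1)
  C[2][0] = min over k of (A[2][0] + B[0][0] = 6 + -1 = 5, A[2][1] + B[1][0] = -3 + 8 = 5, A[2][2] + B[2][0] = -1 + 9 = 8) = 5 (attained at k = 0)
  C[2][1] = min over k of (A[2][0] + B[0][1] = 6 + -3 = 3, A[2][1] + B[1][1] = -3 + 9 = 6, A[2][2] + B[2][1] = -1 + -3 = -4) = -4 (attained at k = 2)
  C[2][2] = min over k of (A[2][0] + B[0][2] = 6 + 5 = 11, A[2][1] + B[1][2] = -3 + -5 = -8, A[2][2] + B[2][2] = -1 + 10 = 9) = -8 (attained at k = 1)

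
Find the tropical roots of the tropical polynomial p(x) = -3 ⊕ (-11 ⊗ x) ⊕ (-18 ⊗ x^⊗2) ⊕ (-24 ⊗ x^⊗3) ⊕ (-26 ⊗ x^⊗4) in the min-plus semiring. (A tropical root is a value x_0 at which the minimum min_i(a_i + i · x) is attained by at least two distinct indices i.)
Roots: {2, 6, 7, 8}

Each tropical root is a break point of the lower envelope of the lines y = a_i + i · x (there are 5 lines, with slopes 0, 1, ..., 4). Only the lines that attain the minimum somewhere contribute to roots; other lines are dominated. Here the surviving (envelope) indices are i = 4, i = 3, i = 2, i = 1, i = 0.
Intersections between consecutive envelope lines give the roots: for adjacent envelope indices i < j the intersection is x = (a_i − a_j) / (j − i). Reading off the sorted break points: {2, 6, 7, 8}.
Verification: at each break x_0, at least two indices attain the minimum of min_i(a_i + i · x_0).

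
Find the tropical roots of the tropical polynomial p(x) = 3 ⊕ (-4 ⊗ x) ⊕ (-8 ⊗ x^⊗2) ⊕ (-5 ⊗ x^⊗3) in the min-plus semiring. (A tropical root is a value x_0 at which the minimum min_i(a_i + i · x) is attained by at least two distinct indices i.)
Roots: {-3, 4, 7}

Each tropical root is a break point of the lower envelope of the lines y = a_i + i · x (there are 4 lines, with slopes 0, 1, ..., 3). Only the lines that attain the minimum somewhere contribute to roots; other lines are dominated. Here the surviving (envelope) indices are i = 3, i = 2, i = 1, i = 0.
Intersections between consecutive envelope lines give the roots: for adjacent envelope indices i < j the intersection is x = (a_i − a_j) / (j − i). Reading off the sorted break points: {-3, 4, 7}.
Verification: at each break x_0, at least two indices attain the minimum of min_i(a_i + i · x_0).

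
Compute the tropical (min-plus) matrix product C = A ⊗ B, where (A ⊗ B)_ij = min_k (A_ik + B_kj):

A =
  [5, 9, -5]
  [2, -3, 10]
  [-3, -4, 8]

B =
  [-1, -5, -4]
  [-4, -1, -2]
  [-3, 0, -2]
A ⊗ B =
  [-8, -5, -7]
  [-7, -4, -5]
  [-8, -8, -7]

Apply the min-plus product entry-by-entry:
  C[0][0] = min over k of (A[0][0] + B[0][0] = 5 + -1 = 4, A[0][1] + B[1][0] = 9 + -4 = 5, A[0][2] + B[2][0] = -5 + -3 = -8) = -8 (attained at k = 2)
  C[0][1] = min over k of (A[0][0] + B[0][1] = 5 + -5 = 0, A[0][1] + B[1][1] = 9 + -1 = 8, A[0][2] + B[2][1] = -5 + 0 = -5) = -5 (attained at k = 2)
  C[0][2] = min over k of (A[0][0] + B[0][2] = 5 + -4 = 1, A[0][1] + B[1][2] = 9 + -2 = 7, A[0][2] + B[2][2] = -5 + -2 = -7) = -7 (attained at k = 2)
  C[1][0] = min over k of (A[1][0] + B[0][0] = 2 + -1 = 1, A[1][1] + B[1][0] = -3 + -4 = -7, A[1][2] + B[2][0] = 10 + -3 = 7) = -7 (attained at k = 1)
  C[1][1] = min over k of (A[1][0] + B[0][1] = 2 + -5 = -3, A[1][1] + B[1][1] = -3 + -1 = -4, A[1][2] + B[2][1] = 10 + 0 = 10) = -4 (attained at k = 1)
  C[1][2] = min over k of (A[1][0] + B[0][2] = 2 + -4 = -2, A[1][1] + B[1][2] = -3 + -2 = -5, A[1][2] + B[2][2] = 10 + -2 = 8) = -5 (attained at k = 1)
  C[2][0] = min over k of (A[2][0] + B[0][0] = -3 + -1 = -4, A[2][1] + B[1][0] = -4 + -4 = -8, A[2][2] + B[2][0] = 8 + -3 = 5) = -8 (attained at k = 1)
  C[2][1] = min over k of (A[2][0] + B[0][1] = -3 + -5 = -8, A[2][1] + B[1][1] = -4 + -1 = -5, A[2][2] + B[2][1] = 8 + 0 = 8) = -8 (attained at k = 0)
  C[2][2] = min over k of (A[2][0] + B[0][2] = -3 + -4 = -7, A[2][1] + B[1][2] = -4 + -2 = -6, A[2][2] + B[2][2] = 8 + -2 = 6) = -7 (attained at k = 0)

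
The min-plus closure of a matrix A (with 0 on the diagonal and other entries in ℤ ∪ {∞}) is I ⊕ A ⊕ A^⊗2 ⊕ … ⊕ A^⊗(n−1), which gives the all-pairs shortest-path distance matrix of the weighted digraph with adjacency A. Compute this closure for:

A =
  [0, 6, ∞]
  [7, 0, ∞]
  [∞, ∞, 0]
Closure =
  [0, 6, ∞]
  [7, 0, ∞]
  [∞, ∞, 0]

This is the Floyd-Warshall all-pairs shortest-path computation. For each intermediate vertex k = 0, 1, …, 2, update dist[i][j] ← min(dist[i][j], dist[i][k] + dist[k][j]). The final matrix gives, for each (i, j), the minimum total weight of any directed path from i to j (possibly empty when i = j).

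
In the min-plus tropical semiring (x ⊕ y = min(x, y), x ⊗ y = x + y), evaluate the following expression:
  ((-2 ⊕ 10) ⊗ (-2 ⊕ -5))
((-2 ⊕ 10) ⊗ (-2 ⊕ -5)) = -7

Expand innermost to outermost. Recall ⊕ takes the minimum of its arguments and ⊗ takes their sum. Working out the expression ((-2 ⊕ 10) ⊗ (-2 ⊕ -5)) gives -7.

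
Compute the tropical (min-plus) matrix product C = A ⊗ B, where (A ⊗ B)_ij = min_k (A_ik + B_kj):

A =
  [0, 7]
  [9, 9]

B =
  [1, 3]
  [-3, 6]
A ⊗ B =
  [1, 3]
  [6, 12]

Apply the min-plus product entry-by-entry:
  C[0][0] = min over k of (A[0][0] + B[0][0] = 0 + 1 = 1, A[0][1] + B[1][0] = 7 + -3 = 4) = 1 (attained at k = 0)
  C[0][1] = min over k of (A[0][0] + B[0][1] = 0 + 3 = 3, A[0][1] + B[1][1] = 7 + 6 = 13) = 3 (attained at k = 0)
  C[1][0] = min over k of (A[1][0] + B[0][0] = 9 + 1 = 10, A[1][1] + B[1][0] = 9 + -3 = 6) = 6 (attained at k = 1)
  C[1][1] = min over k of (A[1][0] + B[0][1] = 9 + 3 = 12, A[1][1] + B[1][1] = 9 + 6 = 15) = 12 (attained at k = 0)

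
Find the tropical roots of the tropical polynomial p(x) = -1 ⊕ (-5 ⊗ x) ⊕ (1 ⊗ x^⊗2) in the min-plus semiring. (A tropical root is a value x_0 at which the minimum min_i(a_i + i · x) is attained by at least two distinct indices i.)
Roots: {-6, 4}

Each tropical root is a break point of the lower envelope of the lines y = a_i + i · x (there are 3 lines, with slopes 0, 1, ..., 2). Only the lines that attain the minimum somewhere contribute to roots; other lines are dominated. Here the surviving (envelope) indices are i = 2, i = 1, i = 0.
Intersections between consecutive envelope lines give the roots: for adjacent envelope indices i < j the intersection is x = (a_i − a_j) / (j − i). Reading off the sorted break points: {-6, 4}.
Verification: at each break x_0, at least two indices attain the minimum of min_i(a_i + i · x_0).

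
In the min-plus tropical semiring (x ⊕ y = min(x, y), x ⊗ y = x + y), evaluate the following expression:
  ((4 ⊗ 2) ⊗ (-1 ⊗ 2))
((4 ⊗ 2) ⊗ (-1 ⊗ 2)) = 7

Expand innermost to outermost. Recall ⊕ takes the minimum of its arguments and ⊗ takes their sum. Working out the expression ((4 ⊗ 2) ⊗ (-1 ⊗ 2)) gives 7.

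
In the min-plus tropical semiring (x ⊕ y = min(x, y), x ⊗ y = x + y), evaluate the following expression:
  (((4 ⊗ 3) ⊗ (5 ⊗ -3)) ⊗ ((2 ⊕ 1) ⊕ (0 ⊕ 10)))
(((4 ⊗ 3) ⊗ (5 ⊗ -3)) ⊗ ((2 ⊕ 1) ⊕ (0 ⊕ 10))) = 9

Expand innermost to outermost. Recall ⊕ takes the minimum of its arguments and ⊗ takes their sum. Working out the expression (((4 ⊗ 3) ⊗ (5 ⊗ -3)) ⊗ ((2 ⊕ 1) ⊕ (0 ⊕ 10))) gives 9.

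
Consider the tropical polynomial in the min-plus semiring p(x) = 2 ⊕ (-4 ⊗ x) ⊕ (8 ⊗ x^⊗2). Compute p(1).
p(1) = -3

A tropical monomial a ⊗ x^⊗i evaluates to a + i · x. Evaluating each term at x = 1:
  Term 0 contributes 2 + 0 · 1 = 2
  Term 1 contributes -4 + 1 · 1 = -3
  Term 2 contributes 8 + 2 · 1 = 10
p(1) = ⊕ of these = min[2, -3, 10] = -3.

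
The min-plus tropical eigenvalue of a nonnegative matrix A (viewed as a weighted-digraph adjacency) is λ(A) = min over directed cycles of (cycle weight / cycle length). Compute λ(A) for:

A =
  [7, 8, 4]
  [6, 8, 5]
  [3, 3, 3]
λ(A) = 3

Enumerate directed cycles and compute their means (weight / length). Sample:
  cycle 0 → 0: weight = 7, length = 1, mean = 7/1 ≈ 7.000
  cycle 1 → 1: weight = 8, length = 1, mean = 8/1 ≈ 8.000
  cycle 2 → 2: weight = 3, length = 1, mean = 3/1 ≈ 3.000
  cycle 0 → 1 → 0: weight = 14, length = 2, mean = 14/2 ≈ 7.000
  cycle 0 → 2 → 0: weight = 7, length = 2, mean = 7/2 ≈ 3.500
  cycle 1 → 0 → 1: weight = 14, length = 2, mean = 14/2 ≈ 7.000
Minimum mean = 3.000, attained e.g. along the cycle 2 → 2 with weight 3 and length 1. So λ(A) = 3/1 = 3.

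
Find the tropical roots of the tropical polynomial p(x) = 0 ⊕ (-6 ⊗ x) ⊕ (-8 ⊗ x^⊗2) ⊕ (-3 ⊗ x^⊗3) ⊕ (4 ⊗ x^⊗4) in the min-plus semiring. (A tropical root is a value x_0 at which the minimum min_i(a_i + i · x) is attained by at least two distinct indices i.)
Roots: {-7, -5, 2, 6}

Each tropical root is a break point of the lower envelope of the lines y = a_i + i · x (there are 5 lines, with slopes 0, 1, ..., 4). Only the lines that attain the minimum somewhere contribute to roots; other lines are dominated. Here the surviving (envelope) indices are i = 4, i = 3, i = 2, i = 1, i = 0.
Intersections between consecutive envelope lines give the roots: for adjacent envelope indices i < j the intersection is x = (a_i − a_j) / (j − i). Reading off the sorted break points: {-7, -5, 2, 6}.
Verification: at each break x_0, at least two indices attain the minimum of min_i(a_i + i · x_0).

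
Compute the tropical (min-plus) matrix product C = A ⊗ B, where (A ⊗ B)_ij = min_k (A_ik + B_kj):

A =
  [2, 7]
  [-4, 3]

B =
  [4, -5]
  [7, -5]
A ⊗ B =
  [6, -3]
  [0, -9]

Apply the min-plus product entry-by-entry:
  C[0][0] = min over k of (A[0][0] + B[0][0] = 2 + 4 = 6, A[0][1] + B[1][0] = 7 + 7 = 14) = 6 (attained at k = 0)
  C[0][1] = min over k of (A[0][0] + B[0][1] = 2 + -5 = -3, A[0][1] + B[1][1] = 7 + -5 = 2) = -3 (attained at k = 0)
  C[1][0] = min over k of (A[1][0] + B[0][0] = -4 + 4 = 0, A[1][1] + B[1][0] = 3 + 7 = 10) = 0 (attained at k = 0)
  C[1][1] = min over k of (A[1][0] + B[0][1] = -4 + -5 = -9, A[1][1] + B[1][1] = 3 + -5 = -2) = -9 (attained at k = 0)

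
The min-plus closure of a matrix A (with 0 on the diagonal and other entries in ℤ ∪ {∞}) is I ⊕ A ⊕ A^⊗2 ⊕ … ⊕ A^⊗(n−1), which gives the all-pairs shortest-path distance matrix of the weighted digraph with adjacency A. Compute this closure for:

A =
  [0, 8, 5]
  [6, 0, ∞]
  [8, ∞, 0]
Closure =
  [0, 8, 5]
  [6, 0, 11]
  [8, 16, 0]

This is the Floyd-Warshall all-pairs shortest-path computation. For each intermediate vertex k = 0, 1, …, 2, update dist[i][j] ← min(dist[i][j], dist[i][k] + dist[k][j]). The final matrix gives, for each (i, j), the minimum total weight of any directed path from i to j (possibly empty when i = j).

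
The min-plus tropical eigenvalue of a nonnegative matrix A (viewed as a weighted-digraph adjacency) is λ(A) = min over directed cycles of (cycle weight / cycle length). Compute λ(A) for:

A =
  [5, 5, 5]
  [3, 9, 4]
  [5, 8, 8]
λ(A) = 4

Enumerate directed cycles and compute their means (weight / length). Sample:
  cycle 0 → 0: weight = 5, length = 1, mean = 5/1 ≈ 5.000
  cycle 1 → 1: weight = 9, length = 1, mean = 9/1 ≈ 9.000
  cycle 2 → 2: weight = 8, length = 1, mean = 8/1 ≈ 8.000
  cycle 0 → 1 → 0: weight = 8, length = 2, mean = 8/2 ≈ 4.000
  cycle 0 → 2 → 0: weight = 10, length = 2, mean = 10/2 ≈ 5.000
  cycle 1 → 0 → 1: weight = 8, length = 2, mean = 8/2 ≈ 4.000
Minimum mean = 4.000, attained e.g. along the cycle 0 → 1 → 0 with weight 8 and length 2. So λ(A) = 8/2 = 4.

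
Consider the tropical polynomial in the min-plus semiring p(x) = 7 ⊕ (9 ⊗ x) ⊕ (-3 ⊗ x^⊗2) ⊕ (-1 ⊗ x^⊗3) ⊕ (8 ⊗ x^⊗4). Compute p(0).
p(0) = -3

A tropical monomial a ⊗ x^⊗i evaluates to a + i · x. Evaluating each term at x = 0:
  Term 0 contributes 7 + 0 · 0 = 7
  Term 1 contributes 9 + 1 · 0 = 9
  Term 2 contributes -3 + 2 · 0 = -3
  Term 3 contributes -1 + 3 · 0 = -1
  Term 4 contributes 8 + 4 · 0 = 8
p(0) = ⊕ of these = min[7, 9, -3, -1, 8] = -3.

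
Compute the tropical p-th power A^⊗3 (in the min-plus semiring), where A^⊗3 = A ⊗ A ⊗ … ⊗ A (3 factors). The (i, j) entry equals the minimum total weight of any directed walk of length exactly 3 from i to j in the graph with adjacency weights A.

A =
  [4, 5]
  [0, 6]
A^⊗3 =
  [9, 10]
  [5, 9]

Each entry (A^⊗3)_ij equals the minimum over all length-3 walks i = v_0 → v_1 → … → v_3 = j of Σ_t A[v_t][v_{t+1}]. For example, for (i, j) = (0, 1) we minimise over 4 possible intermediate vertex sequences; the minimum is 10, attained along the walk 0 → 1 → 0 → 1.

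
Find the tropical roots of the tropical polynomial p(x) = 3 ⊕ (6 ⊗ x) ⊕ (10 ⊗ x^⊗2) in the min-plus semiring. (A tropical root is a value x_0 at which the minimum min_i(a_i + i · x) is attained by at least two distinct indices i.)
Roots: {-4, -3}

Each tropical root is a break point of the lower envelope of the lines y = a_i + i · x (there are 3 lines, with slopes 0, 1, ..., 2). Only the lines that attain the minimum somewhere contribute to roots; other lines are dominated. Here the surviving (envelope) indices are i = 2, i = 1, i = 0.
Intersections between consecutive envelope lines give the roots: for adjacent envelope indices i < j the intersection is x = (a_i − a_j) / (j − i). Reading off the sorted break points: {-4, -3}.
Verification: at each break x_0, at least two indices attain the minimum of min_i(a_i + i · x_0).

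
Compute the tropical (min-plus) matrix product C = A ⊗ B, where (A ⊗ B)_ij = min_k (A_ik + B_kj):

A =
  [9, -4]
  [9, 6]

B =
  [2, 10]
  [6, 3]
A ⊗ B =
  [2, -1]
  [11, 9]

Apply the min-plus product entry-by-entry:
  C[0][0] = min over k of (A[0][0] + B[0][0] = 9 + 2 = 11, A[0][1] + B[1][0] = -4 + 6 = 2) = 2 (attained at k = 1)
  C[0][1] = min over k of (A[0][0] + B[0][1] = 9 + 10 = 19, A[0][1] + B[1][1] = -4 + 3 = -1) = -1 (attained at k = 1)
  C[1][0] = min over k of (A[1][0] + B[0][0] = 9 + 2 = 11, A[1][1] + B[1][0] = 6 + 6 = 12) = 11 (attained at k = 0)
  C[1][1] = min over k of (A[1][0] + B[0][1] = 9 + 10 = 19, A[1][1] + B[1][1] = 6 + 3 = 9) = 9 (attained at k = 1)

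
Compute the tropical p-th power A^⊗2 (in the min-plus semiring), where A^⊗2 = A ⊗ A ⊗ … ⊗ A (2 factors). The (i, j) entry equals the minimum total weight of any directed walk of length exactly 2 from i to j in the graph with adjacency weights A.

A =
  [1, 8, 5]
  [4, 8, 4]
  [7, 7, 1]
A^⊗2 =
  [2, 9, 6]
  [5, 11, 5]
  [8, 8, 2]

Each entry (A^⊗2)_ij equals the minimum over all length-2 walks i = v_0 → v_1 → … → v_2 = j of Σ_t A[v_t][v_{t+1}]. For example, for (i, j) = (0, 2) we minimise over 3 possible intermediate vertex sequences; the minimum is 6, attained along the walk 0 → 0 → 2.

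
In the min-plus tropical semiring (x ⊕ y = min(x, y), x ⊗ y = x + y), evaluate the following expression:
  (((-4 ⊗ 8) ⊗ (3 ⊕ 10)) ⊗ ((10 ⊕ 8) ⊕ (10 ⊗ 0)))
(((-4 ⊗ 8) ⊗ (3 ⊕ 10)) ⊗ ((10 ⊕ 8) ⊕ (10 ⊗ 0))) = 15

Expand innermost to outermost. Recall ⊕ takes the minimum of its arguments and ⊗ takes their sum. Working out the expression (((-4 ⊗ 8) ⊗ (3 ⊕ 10)) ⊗ ((10 ⊕ 8) ⊕ (10 ⊗ 0))) gives 15.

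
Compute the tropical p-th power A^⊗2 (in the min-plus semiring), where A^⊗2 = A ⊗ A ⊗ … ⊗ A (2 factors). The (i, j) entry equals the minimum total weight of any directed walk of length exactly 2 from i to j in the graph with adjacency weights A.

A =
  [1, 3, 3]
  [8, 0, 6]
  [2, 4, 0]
A^⊗2 =
  [2, 3, 3]
  [8, 0, 6]
  [2, 4, 0]

Each entry (A^⊗2)_ij equals the minimum over all length-2 walks i = v_0 → v_1 → … → v_2 = j of Σ_t A[v_t][v_{t+1}]. For example, for (i, j) = (0, 2) we minimise over 3 possible intermediate vertex sequences; the minimum is 3, attained along the walk 0 → 2 → 2.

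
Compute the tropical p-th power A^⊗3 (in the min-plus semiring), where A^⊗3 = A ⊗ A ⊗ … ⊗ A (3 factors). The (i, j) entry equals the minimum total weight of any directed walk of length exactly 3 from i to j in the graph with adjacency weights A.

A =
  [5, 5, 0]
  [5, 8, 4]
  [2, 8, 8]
A^⊗3 =
  [7, 7, 2]
  [7, 11, 6]
  [4, 10, 7]

Each entry (A^⊗3)_ij equals the minimum over all length-3 walks i = v_0 → v_1 → … → v_3 = j of Σ_t A[v_t][v_{t+1}]. For example, for (i, j) = (0, 2) we minimise over 9 possible intermediate vertex sequences; the minimum is 2, attained along the walk 0 → 2 → 0 → 2.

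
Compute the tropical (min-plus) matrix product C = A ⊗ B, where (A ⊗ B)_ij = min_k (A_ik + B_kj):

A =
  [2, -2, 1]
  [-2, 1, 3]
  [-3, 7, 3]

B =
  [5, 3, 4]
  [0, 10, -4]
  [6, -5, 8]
A ⊗ B =
  [-2, -4, -6]
  [1, -2, -3]
  [2, -2, 1]

Apply the min-plus product entry-by-entry:
  C[0][0] = min over k of (A[0][0] + B[0][0] = 2 + 5 = 7, A[0][1] + B[1][0] = -2 + 0 = -2, A[0][2] + B[2][0] = 1 + 6 = 7) = -2 (attained at k = 1)
  C[0][1] = min over k of (A[0][0] + B[0][1] = 2 + 3 = 5, A[0][1] + B[1][1] = -2 + 10 = 8, A[0][2] + B[2][1] = 1 + -5 = -4) = -4 (attained at k = 2)
  C[0][2] = min over k of (A[0][0] + B[0][2] = 2 + 4 = 6, A[0][1] + B[1][2] = -2 + -4 = -6, A[0][2] + B[2][2] = 1 + 8 = 9) = -6 (attained at k = 1)
  C[1][0] = min over k of (A[1][0] + B[0][0] = -2 + 5 = 3, A[1][1] + B[1][0] = 1 + 0 = 1, A[1][2] + B[2][0] = 3 + 6 = 9) = 1 (attained at k = 1)
  C[1][1] = min over k of (A[1][0] + B[0][1] = -2 + 3 = 1, A[1][1] + B[1][1] = 1 + 10 = 11, A[1][2] + B[2][1] = 3 + -5 = -2) = -2 (attained at k = 2)
  C[1][2] = min over k of (A[1][0] + B[0][2] = -2 + 4 = 2, A[1][1] + B[1][2] = 1 + -4 = -3, A[1][2] + B[2][2] = 3 + 8 = 11) = -3 (attained at k = 1)
  C[2][0] = min over k of (A[2][0] + B[0][0] = -3 + 5 = 2, A[2][1] + B[1][0] = 7 + 0 = 7, A[2][2] + B[2][0] = 3 + 6 = 9) = 2 (attained at k = 0)
  C[2][1] = min over k of (A[2][0] + B[0][1] = -3 + 3 = 0, A[2][1] + B[1][1] = 7 + 10 = 17, A[2][2] + B[2][1] = 3 + -5 = -2) = -2 (attained at k = 2)
  C[2][2] = min over k of (A[2][0] + B[0][2] = -3 + 4 = 1, A[2][1] + B[1][2] = 7 + -4 = 3, A[2][2] + B[2][2] = 3 + 8 = 11) = 1 (attained at k = 0)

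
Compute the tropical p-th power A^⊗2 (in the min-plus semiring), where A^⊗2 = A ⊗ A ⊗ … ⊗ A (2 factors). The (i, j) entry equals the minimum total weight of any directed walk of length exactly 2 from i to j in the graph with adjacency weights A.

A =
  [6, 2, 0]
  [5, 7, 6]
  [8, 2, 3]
A^⊗2 =
  [7, 2, 3]
  [11, 7, 5]
  [7, 5, 6]

Each entry (A^⊗2)_ij equals the minimum over all length-2 walks i = v_0 → v_1 → … → v_2 = j of Σ_t A[v_t][v_{t+1}]. For example, for (i, j) = (0, 2) we minimise over 3 possible intermediate vertex sequences; the minimum is 3, attained along the walk 0 → 2 → 2.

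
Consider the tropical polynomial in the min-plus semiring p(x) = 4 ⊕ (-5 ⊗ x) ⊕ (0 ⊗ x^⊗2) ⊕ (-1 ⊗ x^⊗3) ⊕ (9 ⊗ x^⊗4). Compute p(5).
p(5) = 0

A tropical monomial a ⊗ x^⊗i evaluates to a + i · x. Evaluating each term at x = 5:
  Term 0 contributes 4 + 0 · 5 = 4
  Term 1 contributes -5 + 1 · 5 = 0
  Term 2 contributes 0 + 2 · 5 = 10
  Term 3 contributes -1 + 3 · 5 = 14
  Term 4 contributes 9 + 4 · 5 = 29
p(5) = ⊕ of these = min[4, 0, 10, 14, 29] = 0.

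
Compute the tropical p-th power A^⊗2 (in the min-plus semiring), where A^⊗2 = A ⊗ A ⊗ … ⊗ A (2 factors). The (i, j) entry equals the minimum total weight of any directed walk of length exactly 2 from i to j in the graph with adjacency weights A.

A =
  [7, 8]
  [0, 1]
A^⊗2 =
  [8, 9]
  [1, 2]

Each entry (A^⊗2)_ij equals the minimum over all length-2 walks i = v_0 → v_1 → … → v_2 = j of Σ_t A[v_t][v_{t+1}]. For example, for (i, j) = (0, 1) we minimise over 2 possible intermediate vertex sequences; the minimum is 9, attained along the walk 0 → 1 → 1.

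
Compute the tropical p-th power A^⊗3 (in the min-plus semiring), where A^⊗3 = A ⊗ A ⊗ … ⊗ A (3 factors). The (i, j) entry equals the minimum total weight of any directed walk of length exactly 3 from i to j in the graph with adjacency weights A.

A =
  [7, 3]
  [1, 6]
A^⊗3 =
  [10, 7]
  [5, 10]

Each entry (A^⊗3)_ij equals the minimum over all length-3 walks i = v_0 → v_1 → … → v_3 = j of Σ_t A[v_t][v_{t+1}]. For example, for (i, j) = (0, 1) we minimise over 4 possible intermediate vertex sequences; the minimum is 7, attained along the walk 0 → 1 → 0 → 1.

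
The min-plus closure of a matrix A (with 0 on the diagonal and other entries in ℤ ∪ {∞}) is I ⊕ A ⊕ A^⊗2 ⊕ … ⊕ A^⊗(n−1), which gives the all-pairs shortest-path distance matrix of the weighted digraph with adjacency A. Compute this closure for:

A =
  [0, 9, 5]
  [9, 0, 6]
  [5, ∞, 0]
Closure =
  [0, 9, 5]
  [9, 0, 6]
  [5, 14, 0]

This is the Floyd-Warshall all-pairs shortest-path computation. For each intermediate vertex k = 0, 1, …, 2, update dist[i][j] ← min(dist[i][j], dist[i][k] + dist[k][j]). The final matrix gives, for each (i, j), the minimum total weight of any directed path from i to j (possibly empty when i = j).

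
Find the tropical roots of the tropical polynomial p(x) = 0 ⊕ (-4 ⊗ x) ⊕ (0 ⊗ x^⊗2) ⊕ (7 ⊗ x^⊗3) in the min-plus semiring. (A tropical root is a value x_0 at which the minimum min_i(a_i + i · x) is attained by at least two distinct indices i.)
Roots: {-7, -4, 4}

Each tropical root is a break point of the lower envelope of the lines y = a_i + i · x (there are 4 lines, with slopes 0, 1, ..., 3). Only the lines that attain the minimum somewhere contribute to roots; other lines are dominated. Here the surviving (envelope) indices are i = 3, i = 2, i = 1, i = 0.
Intersections between consecutive envelope lines give the roots: for adjacent envelope indices i < j the intersection is x = (a_i − a_j) / (j − i). Reading off the sorted break points: {-7, -4, 4}.
Verification: at each break x_0, at least two indices attain the minimum of min_i(a_i + i · x_0).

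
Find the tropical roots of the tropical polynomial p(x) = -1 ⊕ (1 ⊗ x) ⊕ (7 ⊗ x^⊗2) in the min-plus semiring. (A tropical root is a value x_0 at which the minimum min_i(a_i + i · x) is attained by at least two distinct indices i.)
Roots: {-6, -2}

Each tropical root is a break point of the lower envelope of the lines y = a_i + i · x (there are 3 lines, with slopes 0, 1, ..., 2). Only the lines that attain the minimum somewhere contribute to roots; other lines are dominated. Here the surviving (envelope) indices are i = 2, i = 1, i = 0.
Intersections between consecutive envelope lines give the roots: for adjacent envelope indices i < j the intersection is x = (a_i − a_j) / (j − i). Reading off the sorted break points: {-6, -2}.
Verification: at each break x_0, at least two indices attain the minimum of min_i(a_i + i · x_0).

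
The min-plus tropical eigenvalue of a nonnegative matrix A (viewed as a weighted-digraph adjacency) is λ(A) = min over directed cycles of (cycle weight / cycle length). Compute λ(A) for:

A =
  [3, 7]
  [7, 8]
λ(A) = 3

Enumerate directed cycles and compute their means (weight / length). Sample:
  cycle 0 → 0: weight = 3, length = 1, mean = 3/1 ≈ 3.000
  cycle 1 → 1: weight = 8, length = 1, mean = 8/1 ≈ 8.000
  cycle 0 → 1 → 0: weight = 14, length = 2, mean = 14/2 ≈ 7.000
  cycle 1 → 0 → 1: weight = 14, length = 2, mean = 14/2 ≈ 7.000
Minimum mean = 3.000, attained e.g. along the cycle 0 → 0 with weight 3 and length 1. So λ(A) = 3/1 = 3.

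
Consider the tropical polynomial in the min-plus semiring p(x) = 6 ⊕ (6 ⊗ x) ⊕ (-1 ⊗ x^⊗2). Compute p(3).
p(3) = 5

A tropical monomial a ⊗ x^⊗i evaluates to a + i · x. Evaluating each term at x = 3:
  Term 0 contributes 6 + 0 · 3 = 6
  Term 1 contributes 6 + 1 · 3 = 9
  Term 2 contributes -1 + 2 · 3 = 5
p(3) = ⊕ of these = min[6, 9, 5] = 5.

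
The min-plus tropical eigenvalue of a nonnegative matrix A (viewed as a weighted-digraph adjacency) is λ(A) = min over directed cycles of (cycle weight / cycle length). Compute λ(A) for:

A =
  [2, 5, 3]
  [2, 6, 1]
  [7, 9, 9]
λ(A) = 2

Enumerate directed cycles and compute their means (weight / length). Sample:
  cycle 0 → 0: weight = 2, length = 1, mean = 2/1 ≈ 2.000
  cycle 1 → 1: weight = 6, length = 1, mean = 6/1 ≈ 6.000
  cycle 2 → 2: weight = 9, length = 1, mean = 9/1 ≈ 9.000
  cycle 0 → 1 → 0: weight = 7, length = 2, mean = 7/2 ≈ 3.500
  cycle 0 → 2 → 0: weight = 10, length = 2, mean = 10/2 ≈ 5.000
  cycle 1 → 0 → 1: weight = 7, length = 2, mean = 7/2 ≈ 3.500
Minimum mean = 2.000, attained e.g. along the cycle 0 → 0 with weight 2 and length 1. So λ(A) = 2/1 = 2.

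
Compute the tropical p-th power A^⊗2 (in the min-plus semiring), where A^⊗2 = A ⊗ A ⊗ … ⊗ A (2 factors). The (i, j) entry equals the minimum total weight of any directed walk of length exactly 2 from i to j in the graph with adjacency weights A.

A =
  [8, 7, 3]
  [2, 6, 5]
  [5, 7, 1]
A^⊗2 =
  [8, 10, 4]
  [8, 9, 5]
  [6, 8, 2]

Each entry (A^⊗2)_ij equals the minimum over all length-2 walks i = v_0 → v_1 → … → v_2 = j of Σ_t A[v_t][v_{t+1}]. For example, for (i, j) = (0, 2) we minimise over 3 possible intermediate vertex sequences; the minimum is 4, attained along the walk 0 → 2 → 2.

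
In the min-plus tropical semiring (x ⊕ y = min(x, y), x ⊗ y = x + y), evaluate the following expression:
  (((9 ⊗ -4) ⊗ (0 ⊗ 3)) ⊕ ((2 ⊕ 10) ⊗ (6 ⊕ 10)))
(((9 ⊗ -4) ⊗ (0 ⊗ 3)) ⊕ ((2 ⊕ 10) ⊗ (6 ⊕ 10))) = 8

Expand innermost to outermost. Recall ⊕ takes the minimum of its arguments and ⊗ takes their sum. Working out the expression (((9 ⊗ -4) ⊗ (0 ⊗ 3)) ⊕ ((2 ⊕ 10) ⊗ (6 ⊕ 10))) gives 8.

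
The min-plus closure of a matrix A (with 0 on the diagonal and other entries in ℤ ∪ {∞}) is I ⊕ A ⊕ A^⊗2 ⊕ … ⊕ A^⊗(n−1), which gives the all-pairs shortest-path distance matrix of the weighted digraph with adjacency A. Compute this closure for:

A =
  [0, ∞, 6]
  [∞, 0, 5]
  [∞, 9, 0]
Closure =
  [0, 15, 6]
  [∞, 0, 5]
  [∞, 9, 0]

This is the Floyd-Warshall all-pairs shortest-path computation. For each intermediate vertex k = 0, 1, …, 2, update dist[i][j] ← min(dist[i][j], dist[i][k] + dist[k][j]). The final matrix gives, for each (i, j), the minimum total weight of any directed path from i to j (possibly empty when i = j).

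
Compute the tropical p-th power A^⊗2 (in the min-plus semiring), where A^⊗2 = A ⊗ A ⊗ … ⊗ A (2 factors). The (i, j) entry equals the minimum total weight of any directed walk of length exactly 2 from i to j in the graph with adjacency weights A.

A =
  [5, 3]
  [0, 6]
A^⊗2 =
  [3, 8]
  [5, 3]

Each entry (A^⊗2)_ij equals the minimum over all length-2 walks i = v_0 → v_1 → … → v_2 = j of Σ_t A[v_t][v_{t+1}]. For example, for (i, j) = (0, 1) we minimise over 2 possible intermediate vertex sequences; the minimum is 8, attained along the walk 0 → 0 → 1.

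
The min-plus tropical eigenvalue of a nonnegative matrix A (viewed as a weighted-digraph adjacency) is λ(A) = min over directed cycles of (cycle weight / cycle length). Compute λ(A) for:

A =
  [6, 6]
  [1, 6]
λ(A) = 7/2

Enumerate directed cycles and compute their means (weight / length). Sample:
  cycle 0 → 0: weight = 6, length = 1, mean = 6/1 ≈ 6.000
  cycle 1 → 1: weight = 6, length = 1, mean = 6/1 ≈ 6.000
  cycle 0 → 1 → 0: weight = 7, length = 2, mean = 7/2 ≈ 3.500
  cycle 1 → 0 → 1: weight = 7, length = 2, mean = 7/2 ≈ 3.500
Minimum mean = 3.500, attained e.g. along the cycle 0 → 1 → 0 with weight 7 and length 2. So λ(A) = 7/2 = 7/2.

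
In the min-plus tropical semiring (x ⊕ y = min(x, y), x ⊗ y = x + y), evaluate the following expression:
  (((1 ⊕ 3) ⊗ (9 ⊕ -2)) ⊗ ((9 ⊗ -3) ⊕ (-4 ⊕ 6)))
(((1 ⊕ 3) ⊗ (9 ⊕ -2)) ⊗ ((9 ⊗ -3) ⊕ (-4 ⊕ 6))) = -5

Expand innermost to outermost. Recall ⊕ takes the minimum of its arguments and ⊗ takes their sum. Working out the expression (((1 ⊕ 3) ⊗ (9 ⊕ -2)) ⊗ ((9 ⊗ -3) ⊕ (-4 ⊕ 6))) gives -5.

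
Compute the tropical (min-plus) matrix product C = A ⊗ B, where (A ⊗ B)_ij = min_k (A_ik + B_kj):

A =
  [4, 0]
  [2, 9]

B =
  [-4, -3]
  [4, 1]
A ⊗ B =
  [0, 1]
  [-2, -1]

Apply the min-plus product entry-by-entry:
  C[0][0] = min over k of (A[0][0] + B[0][0] = 4 + -4 = 0, A[0][1] + B[1][0] = 0 + 4 = 4) = 0 (attained at k = 0)
  C[0][1] = min over k of (A[0][0] + B[0][1] = 4 + -3 = 1, A[0][1] + B[1][1] = 0 + 1 = 1) = 1 (attained at k = 0)
  C[1][0] = min over k of (A[1][0] + B[0][0] = 2 + -4 = -2, A[1][1] + B[1][0] = 9 + 4 = 13) = -2 (attained at k = 0)
  C[1][1] = min over k of (A[1][0] + B[0][1] = 2 + -3 = -1, A[1][1] + B[1][1] = 9 + 1 = 10) = -1 (attained at k = 0)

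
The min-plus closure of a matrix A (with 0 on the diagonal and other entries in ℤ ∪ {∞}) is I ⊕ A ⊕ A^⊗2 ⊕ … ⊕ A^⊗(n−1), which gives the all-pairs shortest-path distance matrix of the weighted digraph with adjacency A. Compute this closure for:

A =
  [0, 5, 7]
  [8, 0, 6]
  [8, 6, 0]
Closure =
  [0, 5, 7]
  [8, 0, 6]
  [8, 6, 0]

This is the Floyd-Warshall all-pairs shortest-path computation. For each intermediate vertex k = 0, 1, …, 2, update dist[i][j] ← min(dist[i][j], dist[i][k] + dist[k][j]). The final matrix gives, for each (i, j), the minimum total weight of any directed path from i to j (possibly empty when i = j).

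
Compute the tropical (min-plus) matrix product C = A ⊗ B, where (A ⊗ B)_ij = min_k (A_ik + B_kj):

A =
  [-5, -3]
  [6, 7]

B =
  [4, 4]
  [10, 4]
A ⊗ B =
  [-1, -1]
  [10, 10]

Apply the min-plus product entry-by-entry:
  C[0][0] = min over k of (A[0][0] + B[0][0] = -5 + 4 = -1, A[0][1] + B[1][0] = -3 + 10 = 7) = -1 (attained at k = 0)
  C[0][1] = min over k of (A[0][0] + B[0][1] = -5 + 4 = -1, A[0][1] + B[1][1] = -3 + 4 = 1) = -1 (attained at k = 0)
  C[1][0] = min over k of (A[1][0] + B[0][0] = 6 + 4 = 10, A[1][1] + B[1][0] = 7 + 10 = 17) = 10 (attained at k = 0)
  C[1][1] = min over k of (A[1][0] + B[0][1] = 6 + 4 = 10, A[1][1] + B[1][1] = 7 + 4 = 11) = 10 (attained at k = 0)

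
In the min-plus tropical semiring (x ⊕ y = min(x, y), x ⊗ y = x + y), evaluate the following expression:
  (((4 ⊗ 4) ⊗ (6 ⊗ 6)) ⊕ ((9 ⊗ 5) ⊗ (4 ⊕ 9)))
(((4 ⊗ 4) ⊗ (6 ⊗ 6)) ⊕ ((9 ⊗ 5) ⊗ (4 ⊕ 9))) = 18

Expand innermost to outermost. Recall ⊕ takes the minimum of its arguments and ⊗ takes their sum. Working out the expression (((4 ⊗ 4) ⊗ (6 ⊗ 6)) ⊕ ((9 ⊗ 5) ⊗ (4 ⊕ 9))) gives 18.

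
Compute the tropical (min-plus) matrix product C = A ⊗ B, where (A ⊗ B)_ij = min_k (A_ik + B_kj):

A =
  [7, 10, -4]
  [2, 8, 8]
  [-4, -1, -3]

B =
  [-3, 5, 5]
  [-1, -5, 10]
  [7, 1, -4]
A ⊗ B =
  [3, -3, -8]
  [-1, 3, 4]
  [-7, -6, -7]

Apply the min-plus product entry-by-entry:
  C[0][0] = min over k of (A[0][0] + B[0][0] = 7 + -3 = 4, A[0][1] + B[1][0] = 10 + -1 = 9, A[0][2] + B[2][0] = -4 + 7 = 3) = 3 (attained at k = 2)
  C[0][1] = min over k of (A[0][0] + B[0][1] = 7 + 5 = 12, A[0][1] + B[1][1] = 10 + -5 = 5, A[0][2] + B[2][1] = -4 + 1 = -3) = -3 (attained at k = 2)
  C[0][2] = min over k of (A[0][0] + B[0][2] = 7 + 5 = 12, A[0][1] + B[1][2] = 10 + 10 = 20, A[0][2] + B[2][2] = -4 + -4 = -8) = -8 (attained at k = 2)
  C[1][0] = min over k of (A[1][0] + B[0][0] = 2 + -3 = -1, A[1][1] + B[1][0] = 8 + -1 = 7, A[1][2] + B[2][0] = 8 + 7 = 15) = -1 (attained at k = 0)
  C[1][1] = min over k of (A[1][0] + B[0][1] = 2 + 5 = 7, A[1][1] + B[1][1] = 8 + -5 = 3, A[1][2] + B[2][1] = 8 + 1 = 9) = 3 (attained at k = 1)
  C[1][2] = min over k of (A[1][0] + B[0][2] = 2 + 5 = 7, A[1][1] + B[1][2] = 8 + 10 = 18, A[1][2] + B[2][2] = 8 + -4 = 4) = 4 (attained at k = 2)
  C[2][0] = min over k of (A[2][0] + B[0][0] = -4 + -3 = -7, A[2][1] + B[1][0] = -1 + -1 = -2, A[2][2] + B[2][0] = -3 + 7 = 4) = -7 (attained at k = 0)
  C[2][1] = min over k of (A[2][0] + B[0][1] = -4 + 5 = 1, A[2][1] + B[1][1] = -1 + -5 = -6, A[2][2] + B[2][1] = -3 + 1 = -2) = -6 (attained at k = 1)
  C[2][2] = min over k of (A[2][0] + B[0][2] = -4 + 5 = 1, A[2][1] + B[1][2] = -1 + 10 = 9, A[2][2] + B[2][2] = -3 + -4 = -7) = -7 (attained at k = 2)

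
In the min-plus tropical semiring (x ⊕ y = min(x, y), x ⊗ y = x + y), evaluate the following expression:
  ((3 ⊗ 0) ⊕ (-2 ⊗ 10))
((3 ⊗ 0) ⊕ (-2 ⊗ 10)) = 3

Expand innermost to outermost. Recall ⊕ takes the minimum of its arguments and ⊗ takes their sum. Working out the expression ((3 ⊗ 0) ⊕ (-2 ⊗ 10)) gives 3.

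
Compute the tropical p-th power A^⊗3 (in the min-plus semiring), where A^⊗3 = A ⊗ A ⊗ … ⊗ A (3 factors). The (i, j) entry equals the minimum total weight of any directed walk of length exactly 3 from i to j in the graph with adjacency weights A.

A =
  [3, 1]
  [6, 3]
A^⊗3 =
  [9, 7]
  [12, 9]

Each entry (A^⊗3)_ij equals the minimum over all length-3 walks i = v_0 → v_1 → … → v_3 = j of Σ_t A[v_t][v_{t+1}]. For example, for (i, j) = (0, 1) we minimise over 4 possible intermediate vertex sequences; the minimum is 7, attained along the walk 0 → 0 → 0 → 1.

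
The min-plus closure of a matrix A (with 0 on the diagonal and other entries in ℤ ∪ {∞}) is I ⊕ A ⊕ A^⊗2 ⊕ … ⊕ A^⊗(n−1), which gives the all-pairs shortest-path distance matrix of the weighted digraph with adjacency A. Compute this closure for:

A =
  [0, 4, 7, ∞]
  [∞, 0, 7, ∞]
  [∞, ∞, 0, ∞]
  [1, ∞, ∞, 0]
Closure =
  [0, 4, 7, ∞]
  [∞, 0, 7, ∞]
  [∞, ∞, 0, ∞]
  [1, 5, 8, 0]

This is the Floyd-Warshall all-pairs shortest-path computation. For each intermediate vertex k = 0, 1, …, 3, update dist[i][j] ← min(dist[i][j], dist[i][k] + dist[k][j]). The final matrix gives, for each (i, j), the minimum total weight of any directed path from i to j (possibly empty when i = j).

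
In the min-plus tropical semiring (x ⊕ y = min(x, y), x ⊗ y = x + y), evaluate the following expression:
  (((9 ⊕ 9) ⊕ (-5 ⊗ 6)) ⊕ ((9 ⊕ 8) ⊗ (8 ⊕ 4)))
(((9 ⊕ 9) ⊕ (-5 ⊗ 6)) ⊕ ((9 ⊕ 8) ⊗ (8 ⊕ 4))) = 1

Expand innermost to outermost. Recall ⊕ takes the minimum of its arguments and ⊗ takes their sum. Working out the expression (((9 ⊕ 9) ⊕ (-5 ⊗ 6)) ⊕ ((9 ⊕ 8) ⊗ (8 ⊕ 4))) gives 1.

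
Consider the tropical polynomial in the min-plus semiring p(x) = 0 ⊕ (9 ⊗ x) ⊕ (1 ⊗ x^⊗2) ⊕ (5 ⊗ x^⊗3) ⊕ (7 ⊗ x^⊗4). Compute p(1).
p(1) = 0

A tropical monomial a ⊗ x^⊗i evaluates to a + i · x. Evaluating each term at x = 1:
  Term 0 contributes 0 + 0 · 1 = 0
  Term 1 contributes 9 + 1 · 1 = 10
  Term 2 contributes 1 + 2 · 1 = 3
  Term 3 contributes 5 + 3 · 1 = 8
  Term 4 contributes 7 + 4 · 1 = 11
p(1) = ⊕ of these = min[0, 10, 3, 8, 11] = 0.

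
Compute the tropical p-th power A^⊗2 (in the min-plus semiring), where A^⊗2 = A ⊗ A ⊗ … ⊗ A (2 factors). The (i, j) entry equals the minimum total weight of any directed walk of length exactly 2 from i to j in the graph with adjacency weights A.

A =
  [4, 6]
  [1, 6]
A^⊗2 =
  [7, 10]
  [5, 7]

Each entry (A^⊗2)_ij equals the minimum over all length-2 walks i = v_0 → v_1 → … → v_2 = j of Σ_t A[v_t][v_{t+1}]. For example, for (i, j) = (0, 1) we minimise over 2 possible intermediate vertex sequences; the minimum is 10, attained along the walk 0 → 0 → 1.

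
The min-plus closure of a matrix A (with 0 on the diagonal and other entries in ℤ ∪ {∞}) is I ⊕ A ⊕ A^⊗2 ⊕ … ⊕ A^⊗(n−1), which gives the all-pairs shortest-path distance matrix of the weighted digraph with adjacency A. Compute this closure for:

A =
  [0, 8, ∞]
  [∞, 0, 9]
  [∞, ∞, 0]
Closure =
  [0, 8, 17]
  [∞, 0, 9]
  [∞, ∞, 0]

This is the Floyd-Warshall all-pairs shortest-path computation. For each intermediate vertex k = 0, 1, …, 2, update dist[i][j] ← min(dist[i][j], dist[i][k] + dist[k][j]). The final matrix gives, for each (i, j), the minimum total weight of any directed path from i to j (possibly empty when i = j).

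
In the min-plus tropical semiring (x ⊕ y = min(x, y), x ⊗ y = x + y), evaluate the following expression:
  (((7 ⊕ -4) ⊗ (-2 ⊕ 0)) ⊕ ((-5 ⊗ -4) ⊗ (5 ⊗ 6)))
(((7 ⊕ -4) ⊗ (-2 ⊕ 0)) ⊕ ((-5 ⊗ -4) ⊗ (5 ⊗ 6))) = -6

Expand innermost to outermost. Recall ⊕ takes the minimum of its arguments and ⊗ takes their sum. Working out the expression (((7 ⊕ -4) ⊗ (-2 ⊕ 0)) ⊕ ((-5 ⊗ -4) ⊗ (5 ⊗ 6))) gives -6.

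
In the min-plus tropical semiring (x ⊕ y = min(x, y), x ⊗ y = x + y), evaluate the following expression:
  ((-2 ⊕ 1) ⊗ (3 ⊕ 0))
((-2 ⊕ 1) ⊗ (3 ⊕ 0)) = -2

Expand innermost to outermost. Recall ⊕ takes the minimum of its arguments and ⊗ takes their sum. Working out the expression ((-2 ⊕ 1) ⊗ (3 ⊕ 0)) gives -2.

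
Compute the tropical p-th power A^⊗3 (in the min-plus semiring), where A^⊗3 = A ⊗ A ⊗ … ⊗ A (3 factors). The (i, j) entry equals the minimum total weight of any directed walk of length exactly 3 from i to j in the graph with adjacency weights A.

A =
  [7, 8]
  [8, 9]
A^⊗3 =
  [21, 22]
  [22, 23]

Each entry (A^⊗3)_ij equals the minimum over all length-3 walks i = v_0 → v_1 → … → v_3 = j of Σ_t A[v_t][v_{t+1}]. For example, for (i, j) = (0, 1) we minimise over 4 possible intermediate vertex sequences; the minimum is 22, attained along the walk 0 → 0 → 0 → 1.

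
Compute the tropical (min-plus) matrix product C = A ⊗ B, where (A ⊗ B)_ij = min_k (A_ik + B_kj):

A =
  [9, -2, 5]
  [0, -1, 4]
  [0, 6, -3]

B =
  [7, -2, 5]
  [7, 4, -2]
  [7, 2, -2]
A ⊗ B =
  [5, 2, -4]
  [6, -2, -3]
  [4, -2, -5]

Apply the min-plus product entry-by-entry:
  C[0][0] = min over k of (A[0][0] + B[0][0] = 9 + 7 = 16, A[0][1] + B[1][0] = -2 + 7 = 5, A[0][2] + B[2][0] = 5 + 7 = 12) = 5 (attained at k = 1)
  C[0][1] = min over k of (A[0][0] + B[0][1] = 9 + -2 = 7, A[0][1] + B[1][1] = -2 + 4 = 2, A[0][2] + B[2][1] = 5 + 2 = 7) = 2 (attained at k = 1)
  C[0][2] = min over k of (A[0][0] + B[0][2] = 9 + 5 = 14, A[0][1] + B[1][2] = -2 + -2 = -4, A[0][2] + B[2][2] = 5 + -2 = 3) = -4 (attained at k = 1)
  C[1][0] = min over k of (A[1][0] + B[0][0] = 0 + 7 = 7, A[1][1] + B[1][0] = -1 + 7 = 6, A[1][2] + B[2][0] = 4 + 7 = 11) = 6 (attained at k = 1)
  C[1][1] = min over k of (A[1][0] + B[0][1] = 0 + -2 = -2, A[1][1] + B[1][1] = -1 + 4 = 3, A[1][2] + B[2][1] = 4 + 2 = 6) = -2 (attained at k = 0)
  C[1][2] = min over k of (A[1][0] + B[0][2] = 0 + 5 = 5, A[1][1] + B[1][2] = -1 + -2 = -3, A[1][2] + B[2][2] = 4 + -2 = 2) = -3 (attained at k = 1)
  C[2][0] = min over k of (A[2][0] + B[0][0] = 0 + 7 = 7, A[2][1] + B[1][0] = 6 + 7 = 13, A[2][2] + B[2][0] = -3 + 7 = 4) = 4 (attained at k = 2)
  C[2][1] = min over k of (A[2][0] + B[0][1] = 0 + -2 = -2, A[2][1] + B[1][1] = 6 + 4 = 10, A[2][2] + B[2][1] = -3 + 2 = -1) = -2 (attained at k = 0)
  C[2][2] = min over k of (A[2][0] + B[0][2] = 0 + 5 = 5, A[2][1] + B[1][2] = 6 + -2 = 4, A[2][2] + B[2][2] = -3 + -2 = -5) = -5 (attained at k = 2)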